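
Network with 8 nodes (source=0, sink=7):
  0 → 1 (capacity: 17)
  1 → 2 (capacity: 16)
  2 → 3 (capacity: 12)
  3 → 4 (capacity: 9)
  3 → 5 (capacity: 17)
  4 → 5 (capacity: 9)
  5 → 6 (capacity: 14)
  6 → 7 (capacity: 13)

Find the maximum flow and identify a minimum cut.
Max flow = 12, Min cut edges: (2,3)

Maximum flow: 12
Minimum cut: (2,3)
Partition: S = [0, 1, 2], T = [3, 4, 5, 6, 7]

Max-flow min-cut theorem verified: both equal 12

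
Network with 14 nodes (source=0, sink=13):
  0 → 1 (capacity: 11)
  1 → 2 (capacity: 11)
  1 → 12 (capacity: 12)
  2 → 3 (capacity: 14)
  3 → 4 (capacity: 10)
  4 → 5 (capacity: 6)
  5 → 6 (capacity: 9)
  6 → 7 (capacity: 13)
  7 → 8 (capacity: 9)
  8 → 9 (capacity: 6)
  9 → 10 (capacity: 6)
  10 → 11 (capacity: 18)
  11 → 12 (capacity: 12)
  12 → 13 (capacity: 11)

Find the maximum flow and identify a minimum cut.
Max flow = 11, Min cut edges: (12,13)

Maximum flow: 11
Minimum cut: (12,13)
Partition: S = [0, 1, 2, 3, 4, 5, 6, 7, 8, 9, 10, 11, 12], T = [13]

Max-flow min-cut theorem verified: both equal 11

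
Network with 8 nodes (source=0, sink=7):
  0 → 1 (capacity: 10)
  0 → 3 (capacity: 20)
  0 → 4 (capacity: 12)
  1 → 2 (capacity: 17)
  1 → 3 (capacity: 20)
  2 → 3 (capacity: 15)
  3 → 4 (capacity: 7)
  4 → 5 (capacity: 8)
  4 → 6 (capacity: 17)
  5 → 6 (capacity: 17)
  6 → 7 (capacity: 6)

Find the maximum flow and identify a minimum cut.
Max flow = 6, Min cut edges: (6,7)

Maximum flow: 6
Minimum cut: (6,7)
Partition: S = [0, 1, 2, 3, 4, 5, 6], T = [7]

Max-flow min-cut theorem verified: both equal 6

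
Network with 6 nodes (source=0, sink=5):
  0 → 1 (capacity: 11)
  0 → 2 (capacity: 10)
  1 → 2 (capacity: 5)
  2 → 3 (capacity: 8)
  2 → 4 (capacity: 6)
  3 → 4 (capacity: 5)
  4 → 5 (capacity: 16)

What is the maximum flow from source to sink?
Maximum flow = 11

Max flow: 11

Flow assignment:
  0 → 1: 5/11
  0 → 2: 6/10
  1 → 2: 5/5
  2 → 3: 5/8
  2 → 4: 6/6
  3 → 4: 5/5
  4 → 5: 11/16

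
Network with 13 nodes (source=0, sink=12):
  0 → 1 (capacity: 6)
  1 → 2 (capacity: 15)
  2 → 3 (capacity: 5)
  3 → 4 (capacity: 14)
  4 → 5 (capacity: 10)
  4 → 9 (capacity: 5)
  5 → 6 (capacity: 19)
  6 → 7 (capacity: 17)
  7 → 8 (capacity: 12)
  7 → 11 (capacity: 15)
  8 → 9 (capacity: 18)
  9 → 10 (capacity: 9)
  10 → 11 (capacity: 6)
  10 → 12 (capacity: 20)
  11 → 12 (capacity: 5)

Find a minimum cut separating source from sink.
Min cut value = 5, edges: (2,3)

Min cut value: 5
Partition: S = [0, 1, 2], T = [3, 4, 5, 6, 7, 8, 9, 10, 11, 12]
Cut edges: (2,3)

By max-flow min-cut theorem, max flow = min cut = 5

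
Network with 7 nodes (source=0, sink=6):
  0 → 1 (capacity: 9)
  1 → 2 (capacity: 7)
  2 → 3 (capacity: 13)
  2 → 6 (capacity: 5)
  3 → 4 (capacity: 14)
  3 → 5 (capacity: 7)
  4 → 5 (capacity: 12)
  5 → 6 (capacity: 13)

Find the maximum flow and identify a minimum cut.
Max flow = 7, Min cut edges: (1,2)

Maximum flow: 7
Minimum cut: (1,2)
Partition: S = [0, 1], T = [2, 3, 4, 5, 6]

Max-flow min-cut theorem verified: both equal 7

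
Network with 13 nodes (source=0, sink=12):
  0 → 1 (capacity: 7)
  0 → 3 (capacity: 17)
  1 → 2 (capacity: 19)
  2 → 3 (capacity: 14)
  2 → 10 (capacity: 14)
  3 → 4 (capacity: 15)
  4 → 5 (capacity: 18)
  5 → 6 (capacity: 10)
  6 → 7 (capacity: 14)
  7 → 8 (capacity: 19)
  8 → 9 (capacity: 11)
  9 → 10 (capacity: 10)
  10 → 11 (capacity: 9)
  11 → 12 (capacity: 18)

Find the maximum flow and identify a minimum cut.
Max flow = 9, Min cut edges: (10,11)

Maximum flow: 9
Minimum cut: (10,11)
Partition: S = [0, 1, 2, 3, 4, 5, 6, 7, 8, 9, 10], T = [11, 12]

Max-flow min-cut theorem verified: both equal 9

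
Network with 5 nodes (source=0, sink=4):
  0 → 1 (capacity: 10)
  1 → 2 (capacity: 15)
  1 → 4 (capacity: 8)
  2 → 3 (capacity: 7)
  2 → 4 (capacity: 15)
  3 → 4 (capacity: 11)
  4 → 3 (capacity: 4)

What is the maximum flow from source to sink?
Maximum flow = 10

Max flow: 10

Flow assignment:
  0 → 1: 10/10
  1 → 2: 2/15
  1 → 4: 8/8
  2 → 4: 2/15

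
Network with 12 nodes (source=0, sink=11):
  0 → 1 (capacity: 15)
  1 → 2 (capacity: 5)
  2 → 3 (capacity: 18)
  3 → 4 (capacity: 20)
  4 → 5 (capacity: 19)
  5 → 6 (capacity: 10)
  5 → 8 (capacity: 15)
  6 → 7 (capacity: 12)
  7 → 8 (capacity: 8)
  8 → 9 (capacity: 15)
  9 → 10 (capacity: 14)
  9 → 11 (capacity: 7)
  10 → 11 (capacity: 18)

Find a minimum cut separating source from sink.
Min cut value = 5, edges: (1,2)

Min cut value: 5
Partition: S = [0, 1], T = [2, 3, 4, 5, 6, 7, 8, 9, 10, 11]
Cut edges: (1,2)

By max-flow min-cut theorem, max flow = min cut = 5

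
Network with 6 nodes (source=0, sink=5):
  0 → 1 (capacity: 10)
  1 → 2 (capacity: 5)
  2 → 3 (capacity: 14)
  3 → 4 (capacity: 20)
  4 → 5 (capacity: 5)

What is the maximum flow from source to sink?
Maximum flow = 5

Max flow: 5

Flow assignment:
  0 → 1: 5/10
  1 → 2: 5/5
  2 → 3: 5/14
  3 → 4: 5/20
  4 → 5: 5/5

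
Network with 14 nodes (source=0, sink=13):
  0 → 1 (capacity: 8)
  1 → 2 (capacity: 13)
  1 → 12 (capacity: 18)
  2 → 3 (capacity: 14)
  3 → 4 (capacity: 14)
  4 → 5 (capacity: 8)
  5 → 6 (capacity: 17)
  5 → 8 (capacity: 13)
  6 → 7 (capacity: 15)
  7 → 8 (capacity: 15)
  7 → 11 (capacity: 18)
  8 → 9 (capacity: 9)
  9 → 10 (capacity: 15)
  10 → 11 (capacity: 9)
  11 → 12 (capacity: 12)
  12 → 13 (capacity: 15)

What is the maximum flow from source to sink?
Maximum flow = 8

Max flow: 8

Flow assignment:
  0 → 1: 8/8
  1 → 12: 8/18
  12 → 13: 8/15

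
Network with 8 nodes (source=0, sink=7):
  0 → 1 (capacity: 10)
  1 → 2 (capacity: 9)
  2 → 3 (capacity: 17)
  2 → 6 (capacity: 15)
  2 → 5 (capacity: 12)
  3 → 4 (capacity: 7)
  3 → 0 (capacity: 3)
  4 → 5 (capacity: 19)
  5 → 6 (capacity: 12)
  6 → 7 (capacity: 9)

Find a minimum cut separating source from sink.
Min cut value = 9, edges: (6,7)

Min cut value: 9
Partition: S = [0, 1, 2, 3, 4, 5, 6], T = [7]
Cut edges: (6,7)

By max-flow min-cut theorem, max flow = min cut = 9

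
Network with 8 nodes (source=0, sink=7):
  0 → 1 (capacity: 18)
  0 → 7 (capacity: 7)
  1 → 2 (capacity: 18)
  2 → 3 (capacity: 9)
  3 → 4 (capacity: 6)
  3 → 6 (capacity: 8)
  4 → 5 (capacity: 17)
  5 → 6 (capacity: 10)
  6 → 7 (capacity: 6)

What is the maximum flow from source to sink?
Maximum flow = 13

Max flow: 13

Flow assignment:
  0 → 1: 6/18
  0 → 7: 7/7
  1 → 2: 6/18
  2 → 3: 6/9
  3 → 4: 1/6
  3 → 6: 5/8
  4 → 5: 1/17
  5 → 6: 1/10
  6 → 7: 6/6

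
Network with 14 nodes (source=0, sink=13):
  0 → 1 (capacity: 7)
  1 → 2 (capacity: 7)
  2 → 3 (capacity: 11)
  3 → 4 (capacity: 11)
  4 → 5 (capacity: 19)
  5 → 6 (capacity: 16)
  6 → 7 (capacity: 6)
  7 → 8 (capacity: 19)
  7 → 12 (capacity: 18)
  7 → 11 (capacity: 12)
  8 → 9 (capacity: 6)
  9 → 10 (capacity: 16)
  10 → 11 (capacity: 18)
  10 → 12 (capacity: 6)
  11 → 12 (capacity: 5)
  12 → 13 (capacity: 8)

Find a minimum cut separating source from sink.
Min cut value = 6, edges: (6,7)

Min cut value: 6
Partition: S = [0, 1, 2, 3, 4, 5, 6], T = [7, 8, 9, 10, 11, 12, 13]
Cut edges: (6,7)

By max-flow min-cut theorem, max flow = min cut = 6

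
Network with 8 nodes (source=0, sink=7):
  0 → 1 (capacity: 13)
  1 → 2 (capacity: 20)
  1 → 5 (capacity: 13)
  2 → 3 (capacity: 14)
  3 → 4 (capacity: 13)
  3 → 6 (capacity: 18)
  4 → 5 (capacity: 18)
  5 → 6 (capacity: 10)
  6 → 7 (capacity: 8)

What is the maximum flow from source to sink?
Maximum flow = 8

Max flow: 8

Flow assignment:
  0 → 1: 8/13
  1 → 5: 8/13
  5 → 6: 8/10
  6 → 7: 8/8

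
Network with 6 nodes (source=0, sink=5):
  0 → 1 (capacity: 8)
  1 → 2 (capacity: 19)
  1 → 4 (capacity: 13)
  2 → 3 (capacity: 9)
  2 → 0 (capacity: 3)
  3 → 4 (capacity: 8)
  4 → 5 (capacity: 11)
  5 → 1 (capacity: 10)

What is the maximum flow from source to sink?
Maximum flow = 8

Max flow: 8

Flow assignment:
  0 → 1: 8/8
  1 → 4: 8/13
  4 → 5: 8/11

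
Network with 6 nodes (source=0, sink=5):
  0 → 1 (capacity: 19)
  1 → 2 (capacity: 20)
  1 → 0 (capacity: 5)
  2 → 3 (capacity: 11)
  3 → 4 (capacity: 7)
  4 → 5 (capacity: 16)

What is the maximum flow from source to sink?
Maximum flow = 7

Max flow: 7

Flow assignment:
  0 → 1: 7/19
  1 → 2: 7/20
  2 → 3: 7/11
  3 → 4: 7/7
  4 → 5: 7/16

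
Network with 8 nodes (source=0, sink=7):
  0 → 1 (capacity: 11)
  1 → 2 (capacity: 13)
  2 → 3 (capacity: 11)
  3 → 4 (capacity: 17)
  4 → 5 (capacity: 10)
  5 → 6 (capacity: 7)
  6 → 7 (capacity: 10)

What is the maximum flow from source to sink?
Maximum flow = 7

Max flow: 7

Flow assignment:
  0 → 1: 7/11
  1 → 2: 7/13
  2 → 3: 7/11
  3 → 4: 7/17
  4 → 5: 7/10
  5 → 6: 7/7
  6 → 7: 7/10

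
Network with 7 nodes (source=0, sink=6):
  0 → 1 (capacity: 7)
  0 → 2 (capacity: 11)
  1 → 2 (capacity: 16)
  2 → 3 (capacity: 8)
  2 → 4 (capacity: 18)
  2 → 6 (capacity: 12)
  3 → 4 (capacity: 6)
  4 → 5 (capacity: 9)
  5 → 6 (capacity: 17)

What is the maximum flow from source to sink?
Maximum flow = 18

Max flow: 18

Flow assignment:
  0 → 1: 7/7
  0 → 2: 11/11
  1 → 2: 7/16
  2 → 4: 6/18
  2 → 6: 12/12
  4 → 5: 6/9
  5 → 6: 6/17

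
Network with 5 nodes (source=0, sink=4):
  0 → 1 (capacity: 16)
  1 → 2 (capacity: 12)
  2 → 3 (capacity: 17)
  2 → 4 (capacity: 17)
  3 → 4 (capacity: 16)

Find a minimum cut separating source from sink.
Min cut value = 12, edges: (1,2)

Min cut value: 12
Partition: S = [0, 1], T = [2, 3, 4]
Cut edges: (1,2)

By max-flow min-cut theorem, max flow = min cut = 12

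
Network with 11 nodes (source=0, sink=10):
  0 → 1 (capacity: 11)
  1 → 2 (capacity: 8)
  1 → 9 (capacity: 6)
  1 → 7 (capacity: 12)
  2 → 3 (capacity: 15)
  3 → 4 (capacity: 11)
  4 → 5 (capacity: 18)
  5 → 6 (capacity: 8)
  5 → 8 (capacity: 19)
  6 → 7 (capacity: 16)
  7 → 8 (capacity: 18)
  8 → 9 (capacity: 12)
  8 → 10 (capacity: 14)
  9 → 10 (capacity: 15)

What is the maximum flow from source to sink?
Maximum flow = 11

Max flow: 11

Flow assignment:
  0 → 1: 11/11
  1 → 9: 6/6
  1 → 7: 5/12
  7 → 8: 5/18
  8 → 10: 5/14
  9 → 10: 6/15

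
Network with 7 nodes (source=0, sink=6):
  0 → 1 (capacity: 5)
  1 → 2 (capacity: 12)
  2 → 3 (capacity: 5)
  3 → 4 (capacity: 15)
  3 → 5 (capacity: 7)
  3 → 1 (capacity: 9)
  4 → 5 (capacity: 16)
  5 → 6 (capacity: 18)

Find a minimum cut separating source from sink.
Min cut value = 5, edges: (2,3)

Min cut value: 5
Partition: S = [0, 1, 2], T = [3, 4, 5, 6]
Cut edges: (2,3)

By max-flow min-cut theorem, max flow = min cut = 5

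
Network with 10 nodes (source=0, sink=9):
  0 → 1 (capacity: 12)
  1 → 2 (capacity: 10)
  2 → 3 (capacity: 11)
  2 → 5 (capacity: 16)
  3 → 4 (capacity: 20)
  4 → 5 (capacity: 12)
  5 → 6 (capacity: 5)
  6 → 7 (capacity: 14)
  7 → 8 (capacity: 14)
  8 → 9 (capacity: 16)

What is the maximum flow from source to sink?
Maximum flow = 5

Max flow: 5

Flow assignment:
  0 → 1: 5/12
  1 → 2: 5/10
  2 → 5: 5/16
  5 → 6: 5/5
  6 → 7: 5/14
  7 → 8: 5/14
  8 → 9: 5/16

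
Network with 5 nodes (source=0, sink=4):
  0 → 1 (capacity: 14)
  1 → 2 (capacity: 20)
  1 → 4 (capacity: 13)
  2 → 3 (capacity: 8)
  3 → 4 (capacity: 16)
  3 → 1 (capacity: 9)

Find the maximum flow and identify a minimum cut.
Max flow = 14, Min cut edges: (0,1)

Maximum flow: 14
Minimum cut: (0,1)
Partition: S = [0], T = [1, 2, 3, 4]

Max-flow min-cut theorem verified: both equal 14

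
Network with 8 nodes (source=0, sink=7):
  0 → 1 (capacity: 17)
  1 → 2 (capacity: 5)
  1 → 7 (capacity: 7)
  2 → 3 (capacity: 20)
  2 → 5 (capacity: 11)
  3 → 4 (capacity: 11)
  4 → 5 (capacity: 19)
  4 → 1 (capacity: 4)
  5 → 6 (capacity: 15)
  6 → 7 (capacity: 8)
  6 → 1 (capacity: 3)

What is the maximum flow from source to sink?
Maximum flow = 12

Max flow: 12

Flow assignment:
  0 → 1: 12/17
  1 → 2: 5/5
  1 → 7: 7/7
  2 → 5: 5/11
  5 → 6: 5/15
  6 → 7: 5/8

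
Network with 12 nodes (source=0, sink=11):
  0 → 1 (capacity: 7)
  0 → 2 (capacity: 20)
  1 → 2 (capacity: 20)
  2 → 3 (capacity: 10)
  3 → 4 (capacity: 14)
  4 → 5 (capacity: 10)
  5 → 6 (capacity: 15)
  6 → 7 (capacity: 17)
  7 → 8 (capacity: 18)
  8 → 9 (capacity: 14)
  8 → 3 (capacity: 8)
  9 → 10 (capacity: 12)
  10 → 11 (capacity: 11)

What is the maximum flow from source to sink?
Maximum flow = 10

Max flow: 10

Flow assignment:
  0 → 1: 7/7
  0 → 2: 3/20
  1 → 2: 7/20
  2 → 3: 10/10
  3 → 4: 10/14
  4 → 5: 10/10
  5 → 6: 10/15
  6 → 7: 10/17
  7 → 8: 10/18
  8 → 9: 10/14
  9 → 10: 10/12
  10 → 11: 10/11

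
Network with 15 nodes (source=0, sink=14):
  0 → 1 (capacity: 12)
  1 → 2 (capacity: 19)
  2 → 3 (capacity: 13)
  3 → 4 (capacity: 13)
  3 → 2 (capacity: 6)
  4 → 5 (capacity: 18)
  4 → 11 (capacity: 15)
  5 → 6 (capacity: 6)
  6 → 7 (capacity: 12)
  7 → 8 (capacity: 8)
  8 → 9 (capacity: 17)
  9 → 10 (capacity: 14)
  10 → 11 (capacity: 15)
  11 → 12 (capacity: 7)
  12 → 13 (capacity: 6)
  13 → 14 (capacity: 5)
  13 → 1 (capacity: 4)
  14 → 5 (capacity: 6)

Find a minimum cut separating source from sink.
Min cut value = 5, edges: (13,14)

Min cut value: 5
Partition: S = [0, 1, 2, 3, 4, 5, 6, 7, 8, 9, 10, 11, 12, 13], T = [14]
Cut edges: (13,14)

By max-flow min-cut theorem, max flow = min cut = 5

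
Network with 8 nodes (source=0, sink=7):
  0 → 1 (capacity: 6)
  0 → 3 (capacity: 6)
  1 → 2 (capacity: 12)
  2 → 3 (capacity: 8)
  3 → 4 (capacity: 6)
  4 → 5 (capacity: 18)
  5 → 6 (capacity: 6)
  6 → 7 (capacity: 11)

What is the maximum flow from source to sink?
Maximum flow = 6

Max flow: 6

Flow assignment:
  0 → 1: 6/6
  1 → 2: 6/12
  2 → 3: 6/8
  3 → 4: 6/6
  4 → 5: 6/18
  5 → 6: 6/6
  6 → 7: 6/11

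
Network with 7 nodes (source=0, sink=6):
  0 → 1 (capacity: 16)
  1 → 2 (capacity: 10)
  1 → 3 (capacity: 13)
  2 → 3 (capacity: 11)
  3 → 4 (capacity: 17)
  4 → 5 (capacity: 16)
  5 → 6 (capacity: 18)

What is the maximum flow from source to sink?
Maximum flow = 16

Max flow: 16

Flow assignment:
  0 → 1: 16/16
  1 → 2: 3/10
  1 → 3: 13/13
  2 → 3: 3/11
  3 → 4: 16/17
  4 → 5: 16/16
  5 → 6: 16/18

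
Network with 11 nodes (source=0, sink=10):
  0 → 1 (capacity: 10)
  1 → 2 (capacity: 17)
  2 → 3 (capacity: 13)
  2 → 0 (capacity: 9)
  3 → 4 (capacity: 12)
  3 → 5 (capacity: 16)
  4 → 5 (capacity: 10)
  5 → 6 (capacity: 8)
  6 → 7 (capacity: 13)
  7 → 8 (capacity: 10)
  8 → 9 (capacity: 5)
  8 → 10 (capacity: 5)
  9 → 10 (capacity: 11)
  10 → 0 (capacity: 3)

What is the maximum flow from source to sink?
Maximum flow = 8

Max flow: 8

Flow assignment:
  0 → 1: 10/10
  1 → 2: 10/17
  2 → 3: 8/13
  2 → 0: 2/9
  3 → 5: 8/16
  5 → 6: 8/8
  6 → 7: 8/13
  7 → 8: 8/10
  8 → 9: 3/5
  8 → 10: 5/5
  9 → 10: 3/11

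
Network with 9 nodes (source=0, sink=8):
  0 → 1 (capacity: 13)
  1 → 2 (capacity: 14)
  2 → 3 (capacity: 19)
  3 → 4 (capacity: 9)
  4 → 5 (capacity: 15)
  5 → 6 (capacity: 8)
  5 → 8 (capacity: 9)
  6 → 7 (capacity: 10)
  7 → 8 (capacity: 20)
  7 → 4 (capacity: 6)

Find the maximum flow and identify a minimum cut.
Max flow = 9, Min cut edges: (3,4)

Maximum flow: 9
Minimum cut: (3,4)
Partition: S = [0, 1, 2, 3], T = [4, 5, 6, 7, 8]

Max-flow min-cut theorem verified: both equal 9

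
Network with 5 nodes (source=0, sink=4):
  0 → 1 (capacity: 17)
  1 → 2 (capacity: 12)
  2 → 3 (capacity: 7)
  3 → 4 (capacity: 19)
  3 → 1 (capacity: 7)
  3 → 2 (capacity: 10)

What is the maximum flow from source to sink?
Maximum flow = 7

Max flow: 7

Flow assignment:
  0 → 1: 7/17
  1 → 2: 7/12
  2 → 3: 7/7
  3 → 4: 7/19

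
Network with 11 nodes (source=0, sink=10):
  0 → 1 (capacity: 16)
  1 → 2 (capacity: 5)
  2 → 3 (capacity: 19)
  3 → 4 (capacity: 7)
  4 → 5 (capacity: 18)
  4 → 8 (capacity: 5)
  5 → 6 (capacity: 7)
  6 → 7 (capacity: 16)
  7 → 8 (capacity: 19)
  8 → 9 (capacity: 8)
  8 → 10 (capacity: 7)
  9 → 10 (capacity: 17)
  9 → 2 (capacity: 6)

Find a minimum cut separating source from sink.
Min cut value = 5, edges: (1,2)

Min cut value: 5
Partition: S = [0, 1], T = [2, 3, 4, 5, 6, 7, 8, 9, 10]
Cut edges: (1,2)

By max-flow min-cut theorem, max flow = min cut = 5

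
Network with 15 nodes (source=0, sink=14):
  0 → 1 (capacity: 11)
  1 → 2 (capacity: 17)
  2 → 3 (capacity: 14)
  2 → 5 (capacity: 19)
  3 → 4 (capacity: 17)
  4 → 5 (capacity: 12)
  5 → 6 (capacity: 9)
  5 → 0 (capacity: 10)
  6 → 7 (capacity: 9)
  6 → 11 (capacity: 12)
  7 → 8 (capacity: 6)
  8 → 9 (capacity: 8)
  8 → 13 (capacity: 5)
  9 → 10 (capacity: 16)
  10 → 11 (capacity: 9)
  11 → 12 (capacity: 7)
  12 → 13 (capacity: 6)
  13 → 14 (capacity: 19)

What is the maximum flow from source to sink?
Maximum flow = 9

Max flow: 9

Flow assignment:
  0 → 1: 11/11
  1 → 2: 11/17
  2 → 3: 2/14
  2 → 5: 9/19
  3 → 4: 2/17
  4 → 5: 2/12
  5 → 6: 9/9
  5 → 0: 2/10
  6 → 7: 5/9
  6 → 11: 4/12
  7 → 8: 5/6
  8 → 13: 5/5
  11 → 12: 4/7
  12 → 13: 4/6
  13 → 14: 9/19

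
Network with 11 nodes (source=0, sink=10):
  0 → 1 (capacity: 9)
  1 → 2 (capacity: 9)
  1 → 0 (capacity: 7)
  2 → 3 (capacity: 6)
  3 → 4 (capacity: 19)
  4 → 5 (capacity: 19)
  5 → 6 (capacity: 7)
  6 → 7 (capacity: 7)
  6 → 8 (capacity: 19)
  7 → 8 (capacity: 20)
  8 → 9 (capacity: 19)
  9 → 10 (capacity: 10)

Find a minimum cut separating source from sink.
Min cut value = 6, edges: (2,3)

Min cut value: 6
Partition: S = [0, 1, 2], T = [3, 4, 5, 6, 7, 8, 9, 10]
Cut edges: (2,3)

By max-flow min-cut theorem, max flow = min cut = 6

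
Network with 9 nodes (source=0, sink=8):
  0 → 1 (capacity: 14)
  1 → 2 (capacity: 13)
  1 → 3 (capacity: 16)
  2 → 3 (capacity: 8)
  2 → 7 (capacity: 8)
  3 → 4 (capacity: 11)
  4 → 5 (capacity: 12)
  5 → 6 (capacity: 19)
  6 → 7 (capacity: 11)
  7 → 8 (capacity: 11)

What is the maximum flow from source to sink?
Maximum flow = 11

Max flow: 11

Flow assignment:
  0 → 1: 11/14
  1 → 2: 10/13
  1 → 3: 1/16
  2 → 3: 5/8
  2 → 7: 5/8
  3 → 4: 6/11
  4 → 5: 6/12
  5 → 6: 6/19
  6 → 7: 6/11
  7 → 8: 11/11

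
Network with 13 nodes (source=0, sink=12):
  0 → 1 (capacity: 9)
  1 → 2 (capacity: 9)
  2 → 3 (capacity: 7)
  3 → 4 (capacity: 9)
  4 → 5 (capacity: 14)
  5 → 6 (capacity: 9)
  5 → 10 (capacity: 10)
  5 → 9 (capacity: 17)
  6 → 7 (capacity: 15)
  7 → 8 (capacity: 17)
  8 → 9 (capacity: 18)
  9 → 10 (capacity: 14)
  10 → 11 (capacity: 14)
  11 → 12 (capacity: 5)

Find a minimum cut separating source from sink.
Min cut value = 5, edges: (11,12)

Min cut value: 5
Partition: S = [0, 1, 2, 3, 4, 5, 6, 7, 8, 9, 10, 11], T = [12]
Cut edges: (11,12)

By max-flow min-cut theorem, max flow = min cut = 5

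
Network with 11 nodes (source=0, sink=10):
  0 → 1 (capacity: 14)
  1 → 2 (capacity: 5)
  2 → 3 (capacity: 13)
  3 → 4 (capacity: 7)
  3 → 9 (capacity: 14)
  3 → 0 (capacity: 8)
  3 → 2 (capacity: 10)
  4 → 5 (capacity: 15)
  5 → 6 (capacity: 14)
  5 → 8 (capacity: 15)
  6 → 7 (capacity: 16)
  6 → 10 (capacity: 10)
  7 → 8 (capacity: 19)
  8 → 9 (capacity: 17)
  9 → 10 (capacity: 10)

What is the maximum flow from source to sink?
Maximum flow = 5

Max flow: 5

Flow assignment:
  0 → 1: 5/14
  1 → 2: 5/5
  2 → 3: 5/13
  3 → 9: 5/14
  9 → 10: 5/10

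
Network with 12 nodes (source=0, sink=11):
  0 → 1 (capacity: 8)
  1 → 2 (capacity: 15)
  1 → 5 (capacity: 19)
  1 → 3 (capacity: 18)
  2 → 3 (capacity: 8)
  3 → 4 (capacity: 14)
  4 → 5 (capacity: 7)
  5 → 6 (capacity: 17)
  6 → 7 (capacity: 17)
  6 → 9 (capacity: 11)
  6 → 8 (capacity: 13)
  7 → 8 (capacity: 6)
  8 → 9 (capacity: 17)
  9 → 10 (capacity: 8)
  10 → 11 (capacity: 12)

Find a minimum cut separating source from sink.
Min cut value = 8, edges: (9,10)

Min cut value: 8
Partition: S = [0, 1, 2, 3, 4, 5, 6, 7, 8, 9], T = [10, 11]
Cut edges: (9,10)

By max-flow min-cut theorem, max flow = min cut = 8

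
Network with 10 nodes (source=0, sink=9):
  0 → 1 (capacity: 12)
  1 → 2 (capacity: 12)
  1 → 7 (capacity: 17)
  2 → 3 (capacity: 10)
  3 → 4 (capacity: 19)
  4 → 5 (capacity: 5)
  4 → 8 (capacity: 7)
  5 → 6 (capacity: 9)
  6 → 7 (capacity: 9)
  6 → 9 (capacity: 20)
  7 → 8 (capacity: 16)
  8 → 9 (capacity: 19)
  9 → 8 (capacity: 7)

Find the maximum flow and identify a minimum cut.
Max flow = 12, Min cut edges: (0,1)

Maximum flow: 12
Minimum cut: (0,1)
Partition: S = [0], T = [1, 2, 3, 4, 5, 6, 7, 8, 9]

Max-flow min-cut theorem verified: both equal 12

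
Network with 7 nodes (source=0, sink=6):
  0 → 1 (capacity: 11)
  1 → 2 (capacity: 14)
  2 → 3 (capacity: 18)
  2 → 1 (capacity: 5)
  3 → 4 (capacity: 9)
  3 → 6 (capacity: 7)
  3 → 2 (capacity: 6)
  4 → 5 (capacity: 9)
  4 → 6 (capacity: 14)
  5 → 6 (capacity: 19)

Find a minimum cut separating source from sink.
Min cut value = 11, edges: (0,1)

Min cut value: 11
Partition: S = [0], T = [1, 2, 3, 4, 5, 6]
Cut edges: (0,1)

By max-flow min-cut theorem, max flow = min cut = 11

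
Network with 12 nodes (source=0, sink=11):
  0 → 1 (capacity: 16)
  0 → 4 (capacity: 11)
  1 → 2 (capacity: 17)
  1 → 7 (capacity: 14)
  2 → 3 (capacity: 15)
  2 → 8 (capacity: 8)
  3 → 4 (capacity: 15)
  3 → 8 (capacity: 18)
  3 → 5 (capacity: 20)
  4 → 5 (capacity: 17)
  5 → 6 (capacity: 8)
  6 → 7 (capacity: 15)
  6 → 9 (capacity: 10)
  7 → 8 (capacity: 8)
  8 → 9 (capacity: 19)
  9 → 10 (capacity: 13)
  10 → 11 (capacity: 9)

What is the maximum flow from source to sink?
Maximum flow = 9

Max flow: 9

Flow assignment:
  0 → 1: 9/16
  1 → 2: 9/17
  2 → 3: 8/15
  2 → 8: 1/8
  3 → 8: 8/18
  8 → 9: 9/19
  9 → 10: 9/13
  10 → 11: 9/9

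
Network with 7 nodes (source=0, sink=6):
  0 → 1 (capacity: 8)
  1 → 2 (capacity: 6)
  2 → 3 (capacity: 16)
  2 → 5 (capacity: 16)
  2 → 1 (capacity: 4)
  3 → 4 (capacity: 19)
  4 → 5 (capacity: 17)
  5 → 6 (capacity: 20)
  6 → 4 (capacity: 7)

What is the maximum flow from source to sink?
Maximum flow = 6

Max flow: 6

Flow assignment:
  0 → 1: 6/8
  1 → 2: 6/6
  2 → 5: 6/16
  5 → 6: 6/20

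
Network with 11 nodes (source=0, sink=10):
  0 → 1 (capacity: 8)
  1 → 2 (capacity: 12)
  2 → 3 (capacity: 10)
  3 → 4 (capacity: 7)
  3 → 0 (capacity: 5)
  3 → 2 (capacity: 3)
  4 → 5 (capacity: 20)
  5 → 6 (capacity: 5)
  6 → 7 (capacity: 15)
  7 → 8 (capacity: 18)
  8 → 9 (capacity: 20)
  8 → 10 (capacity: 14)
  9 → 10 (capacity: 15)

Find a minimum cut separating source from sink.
Min cut value = 5, edges: (5,6)

Min cut value: 5
Partition: S = [0, 1, 2, 3, 4, 5], T = [6, 7, 8, 9, 10]
Cut edges: (5,6)

By max-flow min-cut theorem, max flow = min cut = 5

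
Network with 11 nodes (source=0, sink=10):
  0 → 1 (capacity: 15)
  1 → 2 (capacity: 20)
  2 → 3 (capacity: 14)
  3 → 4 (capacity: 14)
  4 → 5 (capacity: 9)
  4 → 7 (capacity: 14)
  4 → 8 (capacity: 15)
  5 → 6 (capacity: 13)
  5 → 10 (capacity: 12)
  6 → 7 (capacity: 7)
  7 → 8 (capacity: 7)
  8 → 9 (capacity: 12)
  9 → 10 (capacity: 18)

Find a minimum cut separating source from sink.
Min cut value = 14, edges: (3,4)

Min cut value: 14
Partition: S = [0, 1, 2, 3], T = [4, 5, 6, 7, 8, 9, 10]
Cut edges: (3,4)

By max-flow min-cut theorem, max flow = min cut = 14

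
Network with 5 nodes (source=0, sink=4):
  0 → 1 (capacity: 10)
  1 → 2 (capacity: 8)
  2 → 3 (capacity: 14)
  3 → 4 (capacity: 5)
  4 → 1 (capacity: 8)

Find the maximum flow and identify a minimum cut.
Max flow = 5, Min cut edges: (3,4)

Maximum flow: 5
Minimum cut: (3,4)
Partition: S = [0, 1, 2, 3], T = [4]

Max-flow min-cut theorem verified: both equal 5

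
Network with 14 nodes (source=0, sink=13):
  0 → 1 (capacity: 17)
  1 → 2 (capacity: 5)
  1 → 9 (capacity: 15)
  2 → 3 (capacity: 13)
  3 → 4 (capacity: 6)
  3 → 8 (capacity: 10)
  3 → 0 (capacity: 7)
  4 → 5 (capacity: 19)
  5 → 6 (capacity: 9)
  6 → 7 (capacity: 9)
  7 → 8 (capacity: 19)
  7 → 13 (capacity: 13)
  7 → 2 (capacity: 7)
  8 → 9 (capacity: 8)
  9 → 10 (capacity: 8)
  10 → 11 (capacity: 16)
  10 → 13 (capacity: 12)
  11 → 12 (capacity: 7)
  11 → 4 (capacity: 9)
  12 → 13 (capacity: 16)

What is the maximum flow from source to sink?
Maximum flow = 13

Max flow: 13

Flow assignment:
  0 → 1: 13/17
  1 → 2: 5/5
  1 → 9: 8/15
  2 → 3: 5/13
  3 → 4: 5/6
  4 → 5: 5/19
  5 → 6: 5/9
  6 → 7: 5/9
  7 → 13: 5/13
  9 → 10: 8/8
  10 → 13: 8/12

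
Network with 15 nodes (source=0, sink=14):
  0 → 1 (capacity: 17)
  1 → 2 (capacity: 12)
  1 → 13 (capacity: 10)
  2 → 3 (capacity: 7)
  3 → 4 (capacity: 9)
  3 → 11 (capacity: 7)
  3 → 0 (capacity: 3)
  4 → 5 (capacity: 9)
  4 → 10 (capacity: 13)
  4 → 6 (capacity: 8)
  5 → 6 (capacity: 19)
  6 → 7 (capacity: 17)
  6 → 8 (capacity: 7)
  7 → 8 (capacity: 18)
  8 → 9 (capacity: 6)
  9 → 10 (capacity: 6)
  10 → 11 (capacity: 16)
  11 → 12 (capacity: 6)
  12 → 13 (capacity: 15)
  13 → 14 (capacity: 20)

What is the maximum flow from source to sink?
Maximum flow = 16

Max flow: 16

Flow assignment:
  0 → 1: 17/17
  1 → 2: 7/12
  1 → 13: 10/10
  2 → 3: 7/7
  3 → 11: 6/7
  3 → 0: 1/3
  11 → 12: 6/6
  12 → 13: 6/15
  13 → 14: 16/20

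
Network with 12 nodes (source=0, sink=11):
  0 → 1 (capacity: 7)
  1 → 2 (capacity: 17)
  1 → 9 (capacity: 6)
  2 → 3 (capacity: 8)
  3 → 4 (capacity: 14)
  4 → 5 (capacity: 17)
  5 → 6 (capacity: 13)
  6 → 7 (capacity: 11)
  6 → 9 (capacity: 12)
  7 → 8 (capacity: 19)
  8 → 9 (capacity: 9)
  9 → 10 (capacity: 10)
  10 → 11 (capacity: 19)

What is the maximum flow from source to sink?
Maximum flow = 7

Max flow: 7

Flow assignment:
  0 → 1: 7/7
  1 → 2: 1/17
  1 → 9: 6/6
  2 → 3: 1/8
  3 → 4: 1/14
  4 → 5: 1/17
  5 → 6: 1/13
  6 → 9: 1/12
  9 → 10: 7/10
  10 → 11: 7/19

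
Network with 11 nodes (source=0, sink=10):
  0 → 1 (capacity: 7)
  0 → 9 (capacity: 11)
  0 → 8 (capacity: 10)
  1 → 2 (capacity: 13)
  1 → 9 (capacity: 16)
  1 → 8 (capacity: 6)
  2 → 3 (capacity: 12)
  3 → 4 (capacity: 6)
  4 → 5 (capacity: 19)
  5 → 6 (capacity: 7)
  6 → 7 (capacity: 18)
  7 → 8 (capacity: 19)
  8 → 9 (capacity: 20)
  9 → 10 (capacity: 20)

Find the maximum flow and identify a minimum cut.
Max flow = 20, Min cut edges: (9,10)

Maximum flow: 20
Minimum cut: (9,10)
Partition: S = [0, 1, 2, 3, 4, 5, 6, 7, 8, 9], T = [10]

Max-flow min-cut theorem verified: both equal 20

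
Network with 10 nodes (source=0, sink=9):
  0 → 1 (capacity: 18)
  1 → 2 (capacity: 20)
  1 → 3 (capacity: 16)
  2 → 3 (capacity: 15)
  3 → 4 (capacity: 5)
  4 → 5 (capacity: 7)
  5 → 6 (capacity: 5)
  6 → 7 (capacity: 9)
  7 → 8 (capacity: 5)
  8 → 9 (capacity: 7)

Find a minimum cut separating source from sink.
Min cut value = 5, edges: (7,8)

Min cut value: 5
Partition: S = [0, 1, 2, 3, 4, 5, 6, 7], T = [8, 9]
Cut edges: (7,8)

By max-flow min-cut theorem, max flow = min cut = 5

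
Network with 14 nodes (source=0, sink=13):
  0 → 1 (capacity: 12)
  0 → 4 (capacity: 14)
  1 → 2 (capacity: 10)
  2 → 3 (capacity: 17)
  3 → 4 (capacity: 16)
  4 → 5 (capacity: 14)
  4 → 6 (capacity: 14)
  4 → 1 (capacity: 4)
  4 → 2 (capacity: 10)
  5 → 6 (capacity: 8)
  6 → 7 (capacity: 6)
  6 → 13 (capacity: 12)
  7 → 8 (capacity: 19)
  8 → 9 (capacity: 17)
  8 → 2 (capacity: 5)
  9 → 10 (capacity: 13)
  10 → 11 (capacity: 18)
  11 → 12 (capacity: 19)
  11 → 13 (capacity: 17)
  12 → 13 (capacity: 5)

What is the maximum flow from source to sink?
Maximum flow = 18

Max flow: 18

Flow assignment:
  0 → 1: 10/12
  0 → 4: 8/14
  1 → 2: 10/10
  2 → 3: 10/17
  3 → 4: 10/16
  4 → 5: 8/14
  4 → 6: 10/14
  5 → 6: 8/8
  6 → 7: 6/6
  6 → 13: 12/12
  7 → 8: 6/19
  8 → 9: 6/17
  9 → 10: 6/13
  10 → 11: 6/18
  11 → 13: 6/17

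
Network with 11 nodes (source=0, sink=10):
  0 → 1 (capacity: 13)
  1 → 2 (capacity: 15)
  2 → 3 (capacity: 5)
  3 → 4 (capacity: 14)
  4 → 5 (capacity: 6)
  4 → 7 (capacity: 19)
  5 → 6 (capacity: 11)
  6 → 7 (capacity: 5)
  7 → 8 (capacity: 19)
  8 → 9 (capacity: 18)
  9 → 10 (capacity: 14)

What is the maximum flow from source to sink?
Maximum flow = 5

Max flow: 5

Flow assignment:
  0 → 1: 5/13
  1 → 2: 5/15
  2 → 3: 5/5
  3 → 4: 5/14
  4 → 7: 5/19
  7 → 8: 5/19
  8 → 9: 5/18
  9 → 10: 5/14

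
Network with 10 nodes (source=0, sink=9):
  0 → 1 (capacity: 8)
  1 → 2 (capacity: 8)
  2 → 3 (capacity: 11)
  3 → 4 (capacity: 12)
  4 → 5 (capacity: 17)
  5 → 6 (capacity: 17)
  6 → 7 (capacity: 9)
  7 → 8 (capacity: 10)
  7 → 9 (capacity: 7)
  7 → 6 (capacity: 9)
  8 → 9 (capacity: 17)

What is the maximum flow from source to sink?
Maximum flow = 8

Max flow: 8

Flow assignment:
  0 → 1: 8/8
  1 → 2: 8/8
  2 → 3: 8/11
  3 → 4: 8/12
  4 → 5: 8/17
  5 → 6: 8/17
  6 → 7: 8/9
  7 → 8: 1/10
  7 → 9: 7/7
  8 → 9: 1/17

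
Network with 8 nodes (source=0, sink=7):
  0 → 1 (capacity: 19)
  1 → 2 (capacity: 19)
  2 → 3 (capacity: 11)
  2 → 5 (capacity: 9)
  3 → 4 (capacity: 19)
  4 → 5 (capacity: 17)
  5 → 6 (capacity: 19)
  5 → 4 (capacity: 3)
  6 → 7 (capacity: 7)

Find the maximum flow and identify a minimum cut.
Max flow = 7, Min cut edges: (6,7)

Maximum flow: 7
Minimum cut: (6,7)
Partition: S = [0, 1, 2, 3, 4, 5, 6], T = [7]

Max-flow min-cut theorem verified: both equal 7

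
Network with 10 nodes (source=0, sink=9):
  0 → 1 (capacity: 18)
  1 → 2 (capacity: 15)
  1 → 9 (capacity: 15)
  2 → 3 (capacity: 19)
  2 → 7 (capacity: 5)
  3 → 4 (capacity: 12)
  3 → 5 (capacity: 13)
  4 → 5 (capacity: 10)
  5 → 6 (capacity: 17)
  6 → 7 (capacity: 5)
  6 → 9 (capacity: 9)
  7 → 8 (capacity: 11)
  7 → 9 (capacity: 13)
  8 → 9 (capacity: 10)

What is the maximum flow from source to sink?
Maximum flow = 18

Max flow: 18

Flow assignment:
  0 → 1: 18/18
  1 → 2: 3/15
  1 → 9: 15/15
  2 → 7: 3/5
  7 → 9: 3/13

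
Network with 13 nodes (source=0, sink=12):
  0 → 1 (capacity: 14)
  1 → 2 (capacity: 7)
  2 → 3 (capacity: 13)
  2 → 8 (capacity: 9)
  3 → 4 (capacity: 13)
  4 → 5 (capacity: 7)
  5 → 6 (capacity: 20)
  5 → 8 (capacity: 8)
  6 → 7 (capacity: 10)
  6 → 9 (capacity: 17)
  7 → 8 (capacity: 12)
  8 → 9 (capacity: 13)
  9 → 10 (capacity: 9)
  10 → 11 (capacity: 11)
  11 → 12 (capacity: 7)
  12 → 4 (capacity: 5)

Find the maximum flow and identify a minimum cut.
Max flow = 7, Min cut edges: (11,12)

Maximum flow: 7
Minimum cut: (11,12)
Partition: S = [0, 1, 2, 3, 4, 5, 6, 7, 8, 9, 10, 11], T = [12]

Max-flow min-cut theorem verified: both equal 7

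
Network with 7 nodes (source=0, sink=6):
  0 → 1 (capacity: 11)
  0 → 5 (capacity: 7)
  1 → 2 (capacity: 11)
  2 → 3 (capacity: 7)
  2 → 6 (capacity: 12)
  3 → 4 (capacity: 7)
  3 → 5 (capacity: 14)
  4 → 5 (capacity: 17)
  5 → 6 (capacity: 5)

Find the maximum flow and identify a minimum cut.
Max flow = 16, Min cut edges: (1,2), (5,6)

Maximum flow: 16
Minimum cut: (1,2), (5,6)
Partition: S = [0, 1, 3, 4, 5], T = [2, 6]

Max-flow min-cut theorem verified: both equal 16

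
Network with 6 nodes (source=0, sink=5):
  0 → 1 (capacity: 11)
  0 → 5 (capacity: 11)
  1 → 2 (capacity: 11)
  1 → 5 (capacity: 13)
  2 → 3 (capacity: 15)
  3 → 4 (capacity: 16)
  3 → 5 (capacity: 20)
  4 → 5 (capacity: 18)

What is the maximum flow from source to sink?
Maximum flow = 22

Max flow: 22

Flow assignment:
  0 → 1: 11/11
  0 → 5: 11/11
  1 → 5: 11/13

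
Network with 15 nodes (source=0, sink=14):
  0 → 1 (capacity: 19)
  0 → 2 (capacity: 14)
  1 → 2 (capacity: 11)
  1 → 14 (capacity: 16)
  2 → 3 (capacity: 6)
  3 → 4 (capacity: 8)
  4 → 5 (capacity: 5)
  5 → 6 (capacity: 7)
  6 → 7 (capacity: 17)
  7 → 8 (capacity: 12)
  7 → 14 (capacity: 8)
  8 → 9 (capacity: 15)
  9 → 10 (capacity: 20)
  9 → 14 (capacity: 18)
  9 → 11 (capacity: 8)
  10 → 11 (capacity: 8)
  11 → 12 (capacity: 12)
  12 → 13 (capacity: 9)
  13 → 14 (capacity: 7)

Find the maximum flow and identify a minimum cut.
Max flow = 21, Min cut edges: (1,14), (4,5)

Maximum flow: 21
Minimum cut: (1,14), (4,5)
Partition: S = [0, 1, 2, 3, 4], T = [5, 6, 7, 8, 9, 10, 11, 12, 13, 14]

Max-flow min-cut theorem verified: both equal 21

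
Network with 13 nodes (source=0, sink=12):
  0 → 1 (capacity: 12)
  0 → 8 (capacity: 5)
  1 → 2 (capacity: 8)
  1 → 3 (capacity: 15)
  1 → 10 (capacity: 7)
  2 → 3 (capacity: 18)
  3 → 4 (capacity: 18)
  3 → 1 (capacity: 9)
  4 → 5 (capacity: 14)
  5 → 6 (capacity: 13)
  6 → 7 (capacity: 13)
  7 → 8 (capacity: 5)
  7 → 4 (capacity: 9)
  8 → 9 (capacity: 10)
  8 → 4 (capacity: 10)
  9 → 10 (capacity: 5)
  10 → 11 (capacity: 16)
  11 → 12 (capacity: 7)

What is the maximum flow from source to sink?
Maximum flow = 7

Max flow: 7

Flow assignment:
  0 → 1: 7/12
  1 → 3: 5/15
  1 → 10: 2/7
  3 → 4: 5/18
  4 → 5: 5/14
  5 → 6: 5/13
  6 → 7: 5/13
  7 → 8: 5/5
  8 → 9: 5/10
  9 → 10: 5/5
  10 → 11: 7/16
  11 → 12: 7/7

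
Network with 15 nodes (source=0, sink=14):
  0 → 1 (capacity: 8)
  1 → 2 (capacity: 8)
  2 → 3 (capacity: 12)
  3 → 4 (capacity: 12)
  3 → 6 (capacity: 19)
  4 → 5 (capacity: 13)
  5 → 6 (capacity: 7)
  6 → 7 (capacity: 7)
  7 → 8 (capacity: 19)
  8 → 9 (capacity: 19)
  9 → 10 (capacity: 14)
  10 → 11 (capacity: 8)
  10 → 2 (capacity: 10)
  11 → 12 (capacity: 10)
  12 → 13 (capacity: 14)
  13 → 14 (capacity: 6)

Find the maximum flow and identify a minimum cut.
Max flow = 6, Min cut edges: (13,14)

Maximum flow: 6
Minimum cut: (13,14)
Partition: S = [0, 1, 2, 3, 4, 5, 6, 7, 8, 9, 10, 11, 12, 13], T = [14]

Max-flow min-cut theorem verified: both equal 6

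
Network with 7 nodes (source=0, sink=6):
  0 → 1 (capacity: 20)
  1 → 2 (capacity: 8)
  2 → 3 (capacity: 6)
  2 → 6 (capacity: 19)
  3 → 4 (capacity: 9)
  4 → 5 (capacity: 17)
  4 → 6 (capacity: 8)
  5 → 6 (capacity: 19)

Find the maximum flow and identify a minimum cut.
Max flow = 8, Min cut edges: (1,2)

Maximum flow: 8
Minimum cut: (1,2)
Partition: S = [0, 1], T = [2, 3, 4, 5, 6]

Max-flow min-cut theorem verified: both equal 8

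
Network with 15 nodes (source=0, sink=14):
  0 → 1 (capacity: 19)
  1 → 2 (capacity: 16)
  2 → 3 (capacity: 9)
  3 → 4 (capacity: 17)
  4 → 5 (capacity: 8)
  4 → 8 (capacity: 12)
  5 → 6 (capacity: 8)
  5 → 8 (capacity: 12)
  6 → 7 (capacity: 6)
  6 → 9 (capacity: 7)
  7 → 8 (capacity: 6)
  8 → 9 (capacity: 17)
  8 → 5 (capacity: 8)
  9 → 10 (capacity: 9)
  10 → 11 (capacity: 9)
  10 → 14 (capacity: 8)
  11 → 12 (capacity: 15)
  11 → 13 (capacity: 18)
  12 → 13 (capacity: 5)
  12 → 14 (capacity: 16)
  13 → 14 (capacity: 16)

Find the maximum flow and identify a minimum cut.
Max flow = 9, Min cut edges: (9,10)

Maximum flow: 9
Minimum cut: (9,10)
Partition: S = [0, 1, 2, 3, 4, 5, 6, 7, 8, 9], T = [10, 11, 12, 13, 14]

Max-flow min-cut theorem verified: both equal 9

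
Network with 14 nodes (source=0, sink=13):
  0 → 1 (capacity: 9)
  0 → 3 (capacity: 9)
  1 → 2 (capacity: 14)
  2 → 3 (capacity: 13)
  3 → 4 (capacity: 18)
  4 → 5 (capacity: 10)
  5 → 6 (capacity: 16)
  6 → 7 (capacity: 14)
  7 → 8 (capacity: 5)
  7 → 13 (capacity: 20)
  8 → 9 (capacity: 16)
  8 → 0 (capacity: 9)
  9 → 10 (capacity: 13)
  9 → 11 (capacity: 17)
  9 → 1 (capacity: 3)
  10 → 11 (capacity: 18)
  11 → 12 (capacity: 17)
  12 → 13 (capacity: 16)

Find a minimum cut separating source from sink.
Min cut value = 10, edges: (4,5)

Min cut value: 10
Partition: S = [0, 1, 2, 3, 4], T = [5, 6, 7, 8, 9, 10, 11, 12, 13]
Cut edges: (4,5)

By max-flow min-cut theorem, max flow = min cut = 10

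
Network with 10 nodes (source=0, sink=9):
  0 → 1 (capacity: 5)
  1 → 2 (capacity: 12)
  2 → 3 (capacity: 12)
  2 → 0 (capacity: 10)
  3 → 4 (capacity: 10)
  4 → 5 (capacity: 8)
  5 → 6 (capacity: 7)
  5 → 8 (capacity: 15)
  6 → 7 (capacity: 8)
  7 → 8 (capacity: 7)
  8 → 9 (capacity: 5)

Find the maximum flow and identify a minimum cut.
Max flow = 5, Min cut edges: (8,9)

Maximum flow: 5
Minimum cut: (8,9)
Partition: S = [0, 1, 2, 3, 4, 5, 6, 7, 8], T = [9]

Max-flow min-cut theorem verified: both equal 5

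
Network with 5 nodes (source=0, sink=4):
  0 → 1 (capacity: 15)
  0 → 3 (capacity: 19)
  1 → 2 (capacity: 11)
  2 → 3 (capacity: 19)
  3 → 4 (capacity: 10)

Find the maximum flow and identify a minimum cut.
Max flow = 10, Min cut edges: (3,4)

Maximum flow: 10
Minimum cut: (3,4)
Partition: S = [0, 1, 2, 3], T = [4]

Max-flow min-cut theorem verified: both equal 10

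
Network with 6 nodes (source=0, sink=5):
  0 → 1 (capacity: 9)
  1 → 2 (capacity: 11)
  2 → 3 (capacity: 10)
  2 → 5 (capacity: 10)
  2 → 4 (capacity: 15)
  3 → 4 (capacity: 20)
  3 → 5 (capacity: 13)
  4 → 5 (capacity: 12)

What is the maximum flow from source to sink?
Maximum flow = 9

Max flow: 9

Flow assignment:
  0 → 1: 9/9
  1 → 2: 9/11
  2 → 5: 9/10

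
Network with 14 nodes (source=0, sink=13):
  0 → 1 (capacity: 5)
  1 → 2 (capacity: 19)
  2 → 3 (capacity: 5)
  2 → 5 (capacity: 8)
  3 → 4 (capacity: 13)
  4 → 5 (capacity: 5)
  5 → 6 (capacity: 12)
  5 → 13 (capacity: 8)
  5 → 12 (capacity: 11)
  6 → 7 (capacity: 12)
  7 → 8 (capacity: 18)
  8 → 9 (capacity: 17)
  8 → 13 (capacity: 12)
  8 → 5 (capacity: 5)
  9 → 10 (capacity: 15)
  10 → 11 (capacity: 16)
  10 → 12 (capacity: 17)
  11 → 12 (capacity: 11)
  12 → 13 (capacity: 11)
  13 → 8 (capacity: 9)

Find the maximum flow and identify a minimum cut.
Max flow = 5, Min cut edges: (0,1)

Maximum flow: 5
Minimum cut: (0,1)
Partition: S = [0], T = [1, 2, 3, 4, 5, 6, 7, 8, 9, 10, 11, 12, 13]

Max-flow min-cut theorem verified: both equal 5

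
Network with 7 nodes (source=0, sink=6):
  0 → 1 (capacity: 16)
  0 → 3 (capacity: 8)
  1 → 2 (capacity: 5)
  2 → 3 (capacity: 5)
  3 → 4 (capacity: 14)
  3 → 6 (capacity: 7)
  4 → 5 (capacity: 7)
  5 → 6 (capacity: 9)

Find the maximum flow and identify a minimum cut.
Max flow = 13, Min cut edges: (0,3), (2,3)

Maximum flow: 13
Minimum cut: (0,3), (2,3)
Partition: S = [0, 1, 2], T = [3, 4, 5, 6]

Max-flow min-cut theorem verified: both equal 13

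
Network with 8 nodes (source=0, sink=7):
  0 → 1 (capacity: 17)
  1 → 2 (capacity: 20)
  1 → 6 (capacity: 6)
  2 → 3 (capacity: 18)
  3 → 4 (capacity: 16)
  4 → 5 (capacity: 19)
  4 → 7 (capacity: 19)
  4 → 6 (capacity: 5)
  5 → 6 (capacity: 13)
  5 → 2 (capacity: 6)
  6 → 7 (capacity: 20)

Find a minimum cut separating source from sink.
Min cut value = 17, edges: (0,1)

Min cut value: 17
Partition: S = [0], T = [1, 2, 3, 4, 5, 6, 7]
Cut edges: (0,1)

By max-flow min-cut theorem, max flow = min cut = 17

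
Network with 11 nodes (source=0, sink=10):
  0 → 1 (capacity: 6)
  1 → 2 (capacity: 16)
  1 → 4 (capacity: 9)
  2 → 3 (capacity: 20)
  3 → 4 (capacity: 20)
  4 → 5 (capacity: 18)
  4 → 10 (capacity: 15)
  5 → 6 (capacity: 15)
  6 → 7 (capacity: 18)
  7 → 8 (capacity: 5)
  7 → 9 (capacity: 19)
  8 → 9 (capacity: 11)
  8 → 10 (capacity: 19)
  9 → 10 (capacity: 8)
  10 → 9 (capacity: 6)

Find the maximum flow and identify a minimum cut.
Max flow = 6, Min cut edges: (0,1)

Maximum flow: 6
Minimum cut: (0,1)
Partition: S = [0], T = [1, 2, 3, 4, 5, 6, 7, 8, 9, 10]

Max-flow min-cut theorem verified: both equal 6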